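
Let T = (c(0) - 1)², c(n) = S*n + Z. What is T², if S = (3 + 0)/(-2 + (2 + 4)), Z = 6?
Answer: 625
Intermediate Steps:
S = ¾ (S = 3/(-2 + 6) = 3/4 = 3*(¼) = ¾ ≈ 0.75000)
c(n) = 6 + 3*n/4 (c(n) = 3*n/4 + 6 = 6 + 3*n/4)
T = 25 (T = ((6 + (¾)*0) - 1)² = ((6 + 0) - 1)² = (6 - 1)² = 5² = 25)
T² = 25² = 625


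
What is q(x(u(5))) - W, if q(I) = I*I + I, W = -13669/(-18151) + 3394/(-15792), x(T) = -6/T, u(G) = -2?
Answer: 234673625/20474328 ≈ 11.462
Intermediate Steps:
W = 11018311/20474328 (W = -13669*(-1/18151) + 3394*(-1/15792) = 13669/18151 - 1697/7896 = 11018311/20474328 ≈ 0.53815)
q(I) = I + I² (q(I) = I² + I = I + I²)
q(x(u(5))) - W = (-6/(-2))*(1 - 6/(-2)) - 1*11018311/20474328 = (-6*(-½))*(1 - 6*(-½)) - 11018311/20474328 = 3*(1 + 3) - 11018311/20474328 = 3*4 - 11018311/20474328 = 12 - 11018311/20474328 = 234673625/20474328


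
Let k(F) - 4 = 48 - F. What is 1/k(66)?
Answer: -1/14 ≈ -0.071429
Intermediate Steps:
k(F) = 52 - F (k(F) = 4 + (48 - F) = 52 - F)
1/k(66) = 1/(52 - 1*66) = 1/(52 - 66) = 1/(-14) = -1/14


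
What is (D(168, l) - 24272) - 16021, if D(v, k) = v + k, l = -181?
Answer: -40306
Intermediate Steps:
D(v, k) = k + v
(D(168, l) - 24272) - 16021 = ((-181 + 168) - 24272) - 16021 = (-13 - 24272) - 16021 = -24285 - 16021 = -40306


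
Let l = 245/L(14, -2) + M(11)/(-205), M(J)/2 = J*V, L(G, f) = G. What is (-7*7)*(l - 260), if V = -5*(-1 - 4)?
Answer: 985145/82 ≈ 12014.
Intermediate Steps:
V = 25 (V = -5*(-5) = 25)
M(J) = 50*J (M(J) = 2*(J*25) = 2*(25*J) = 50*J)
l = 1215/82 (l = 245/14 + (50*11)/(-205) = 245*(1/14) + 550*(-1/205) = 35/2 - 110/41 = 1215/82 ≈ 14.817)
(-7*7)*(l - 260) = (-7*7)*(1215/82 - 260) = -49*(-20105/82) = 985145/82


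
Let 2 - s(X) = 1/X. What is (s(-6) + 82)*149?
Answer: 75245/6 ≈ 12541.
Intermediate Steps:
s(X) = 2 - 1/X
(s(-6) + 82)*149 = ((2 - 1/(-6)) + 82)*149 = ((2 - 1*(-⅙)) + 82)*149 = ((2 + ⅙) + 82)*149 = (13/6 + 82)*149 = (505/6)*149 = 75245/6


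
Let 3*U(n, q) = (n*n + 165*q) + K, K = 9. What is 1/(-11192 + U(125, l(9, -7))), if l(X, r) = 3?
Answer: -3/17447 ≈ -0.00017195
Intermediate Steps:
U(n, q) = 3 + 55*q + n²/3 (U(n, q) = ((n*n + 165*q) + 9)/3 = ((n² + 165*q) + 9)/3 = (9 + n² + 165*q)/3 = 3 + 55*q + n²/3)
1/(-11192 + U(125, l(9, -7))) = 1/(-11192 + (3 + 55*3 + (⅓)*125²)) = 1/(-11192 + (3 + 165 + (⅓)*15625)) = 1/(-11192 + (3 + 165 + 15625/3)) = 1/(-11192 + 16129/3) = 1/(-17447/3) = -3/17447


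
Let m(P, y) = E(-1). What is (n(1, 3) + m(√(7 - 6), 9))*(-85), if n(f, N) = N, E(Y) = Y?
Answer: -170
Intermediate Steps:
m(P, y) = -1
(n(1, 3) + m(√(7 - 6), 9))*(-85) = (3 - 1)*(-85) = 2*(-85) = -170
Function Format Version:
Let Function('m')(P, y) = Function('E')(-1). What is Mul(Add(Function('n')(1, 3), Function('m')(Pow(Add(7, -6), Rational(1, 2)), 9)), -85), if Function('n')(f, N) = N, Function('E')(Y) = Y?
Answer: -170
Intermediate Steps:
Function('m')(P, y) = -1
Mul(Add(Function('n')(1, 3), Function('m')(Pow(Add(7, -6), Rational(1, 2)), 9)), -85) = Mul(Add(3, -1), -85) = Mul(2, -85) = -170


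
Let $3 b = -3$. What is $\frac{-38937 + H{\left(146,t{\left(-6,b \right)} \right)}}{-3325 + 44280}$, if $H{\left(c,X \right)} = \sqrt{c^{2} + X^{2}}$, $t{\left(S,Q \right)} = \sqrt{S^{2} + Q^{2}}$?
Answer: $- \frac{38937}{40955} + \frac{\sqrt{21353}}{40955} \approx -0.94716$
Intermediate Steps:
$b = -1$ ($b = \frac{1}{3} \left(-3\right) = -1$)
$t{\left(S,Q \right)} = \sqrt{Q^{2} + S^{2}}$
$H{\left(c,X \right)} = \sqrt{X^{2} + c^{2}}$
$\frac{-38937 + H{\left(146,t{\left(-6,b \right)} \right)}}{-3325 + 44280} = \frac{-38937 + \sqrt{\left(\sqrt{\left(-1\right)^{2} + \left(-6\right)^{2}}\right)^{2} + 146^{2}}}{-3325 + 44280} = \frac{-38937 + \sqrt{\left(\sqrt{1 + 36}\right)^{2} + 21316}}{40955} = \left(-38937 + \sqrt{\left(\sqrt{37}\right)^{2} + 21316}\right) \frac{1}{40955} = \left(-38937 + \sqrt{37 + 21316}\right) \frac{1}{40955} = \left(-38937 + \sqrt{21353}\right) \frac{1}{40955} = - \frac{38937}{40955} + \frac{\sqrt{21353}}{40955}$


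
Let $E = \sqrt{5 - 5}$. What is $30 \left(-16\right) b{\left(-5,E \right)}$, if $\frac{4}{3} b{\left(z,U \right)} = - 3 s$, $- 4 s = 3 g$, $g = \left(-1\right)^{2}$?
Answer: $-810$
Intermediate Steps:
$g = 1$
$s = - \frac{3}{4}$ ($s = - \frac{3 \cdot 1}{4} = \left(- \frac{1}{4}\right) 3 = - \frac{3}{4} \approx -0.75$)
$E = 0$ ($E = \sqrt{0} = 0$)
$b{\left(z,U \right)} = \frac{27}{16}$ ($b{\left(z,U \right)} = \frac{3 \left(\left(-3\right) \left(- \frac{3}{4}\right)\right)}{4} = \frac{3}{4} \cdot \frac{9}{4} = \frac{27}{16}$)
$30 \left(-16\right) b{\left(-5,E \right)} = 30 \left(-16\right) \frac{27}{16} = \left(-480\right) \frac{27}{16} = -810$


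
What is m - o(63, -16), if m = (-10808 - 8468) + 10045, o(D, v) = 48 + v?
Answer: -9263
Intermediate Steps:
m = -9231 (m = -19276 + 10045 = -9231)
m - o(63, -16) = -9231 - (48 - 16) = -9231 - 1*32 = -9231 - 32 = -9263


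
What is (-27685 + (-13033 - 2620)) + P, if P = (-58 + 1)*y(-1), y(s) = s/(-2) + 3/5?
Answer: -434007/10 ≈ -43401.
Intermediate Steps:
y(s) = 3/5 - s/2 (y(s) = s*(-1/2) + 3*(1/5) = -s/2 + 3/5 = 3/5 - s/2)
P = -627/10 (P = (-58 + 1)*(3/5 - 1/2*(-1)) = -57*(3/5 + 1/2) = -57*11/10 = -627/10 ≈ -62.700)
(-27685 + (-13033 - 2620)) + P = (-27685 + (-13033 - 2620)) - 627/10 = (-27685 - 15653) - 627/10 = -43338 - 627/10 = -434007/10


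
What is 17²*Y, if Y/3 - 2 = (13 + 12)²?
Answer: 543609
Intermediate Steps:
Y = 1881 (Y = 6 + 3*(13 + 12)² = 6 + 3*25² = 6 + 3*625 = 6 + 1875 = 1881)
17²*Y = 17²*1881 = 289*1881 = 543609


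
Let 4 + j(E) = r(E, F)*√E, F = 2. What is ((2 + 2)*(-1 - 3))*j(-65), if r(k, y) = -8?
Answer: 64 + 128*I*√65 ≈ 64.0 + 1032.0*I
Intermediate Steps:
j(E) = -4 - 8*√E
((2 + 2)*(-1 - 3))*j(-65) = ((2 + 2)*(-1 - 3))*(-4 - 8*I*√65) = (4*(-4))*(-4 - 8*I*√65) = -16*(-4 - 8*I*√65) = 64 + 128*I*√65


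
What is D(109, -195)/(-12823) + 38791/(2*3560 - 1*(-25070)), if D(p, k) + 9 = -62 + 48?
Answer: 498157363/412772370 ≈ 1.2069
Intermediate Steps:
D(p, k) = -23 (D(p, k) = -9 + (-62 + 48) = -9 - 14 = -23)
D(109, -195)/(-12823) + 38791/(2*3560 - 1*(-25070)) = -23/(-12823) + 38791/(2*3560 - 1*(-25070)) = -23*(-1/12823) + 38791/(7120 + 25070) = 23/12823 + 38791/32190 = 498157363/412772370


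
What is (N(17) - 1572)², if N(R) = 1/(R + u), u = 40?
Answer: 8028697609/3249 ≈ 2.4711e+6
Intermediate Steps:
N(R) = 1/(40 + R) (N(R) = 1/(R + 40) = 1/(40 + R))
(N(17) - 1572)² = (1/(40 + 17) - 1572)² = (1/57 - 1572)² = (-89603/57)² = 8028697609/3249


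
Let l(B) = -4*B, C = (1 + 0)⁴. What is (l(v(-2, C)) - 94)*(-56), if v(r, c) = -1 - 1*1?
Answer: 4816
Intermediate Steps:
C = 1 (C = 1⁴ = 1)
v(r, c) = -2 (v(r, c) = -1 - 1 = -2)
(l(v(-2, C)) - 94)*(-56) = (-4*(-2) - 94)*(-56) = (8 - 94)*(-56) = -86*(-56) = 4816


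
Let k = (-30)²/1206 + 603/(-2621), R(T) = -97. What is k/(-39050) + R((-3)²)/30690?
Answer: -3036159058/956614742325 ≈ -0.0031739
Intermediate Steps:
k = 90649/175607 (k = 900*(1/1206) + 603*(-1/2621) = 50/67 - 603/2621 = 90649/175607 ≈ 0.51620)
k/(-39050) + R((-3)²)/30690 = (90649/175607)/(-39050) - 97/30690 = (90649/175607)*(-1/39050) - 97*1/30690 = -90649/6857453350 - 97/30690 = -3036159058/956614742325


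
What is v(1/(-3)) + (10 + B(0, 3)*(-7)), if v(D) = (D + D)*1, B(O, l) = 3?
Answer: -35/3 ≈ -11.667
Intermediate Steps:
v(D) = 2*D (v(D) = (2*D)*1 = 2*D)
v(1/(-3)) + (10 + B(0, 3)*(-7)) = 2/(-3) + (10 + 3*(-7)) = 2*(-⅓) + (10 - 21) = -⅔ - 11 = -35/3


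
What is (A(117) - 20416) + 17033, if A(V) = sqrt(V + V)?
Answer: -3383 + 3*sqrt(26) ≈ -3367.7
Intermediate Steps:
A(V) = sqrt(2)*sqrt(V) (A(V) = sqrt(2*V) = sqrt(2)*sqrt(V))
(A(117) - 20416) + 17033 = (sqrt(2)*sqrt(117) - 20416) + 17033 = (sqrt(2)*(3*sqrt(13)) - 20416) + 17033 = (3*sqrt(26) - 20416) + 17033 = (-20416 + 3*sqrt(26)) + 17033 = -3383 + 3*sqrt(26)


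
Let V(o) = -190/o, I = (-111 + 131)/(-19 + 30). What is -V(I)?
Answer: 209/2 ≈ 104.50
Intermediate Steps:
I = 20/11 ≈ 1.8182
-V(I) = -(-190)/20/11 = -(-190)*11/20 = -1*(-209/2) = 209/2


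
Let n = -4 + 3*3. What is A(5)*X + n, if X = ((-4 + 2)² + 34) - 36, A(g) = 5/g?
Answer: 7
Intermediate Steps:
n = 5 (n = -4 + 9 = 5)
X = 2 (X = ((-2)² + 34) - 36 = (4 + 34) - 36 = 38 - 36 = 2)
A(5)*X + n = (5/5)*2 + 5 = (5*(⅕))*2 + 5 = 1*2 + 5 = 2 + 5 = 7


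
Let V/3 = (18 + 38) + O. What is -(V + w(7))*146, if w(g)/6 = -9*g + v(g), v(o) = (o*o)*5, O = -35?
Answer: -168630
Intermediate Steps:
v(o) = 5*o² (v(o) = o²*5 = 5*o²)
V = 63 (V = 3*((18 + 38) - 35) = 3*(56 - 35) = 3*21 = 63)
w(g) = -54*g + 30*g² (w(g) = 6*(-9*g + 5*g²) = -54*g + 30*g²)
-(V + w(7))*146 = -(63 + 6*7*(-9 + 5*7))*146 = -(63 + 6*7*(-9 + 35))*146 = -(63 + 6*7*26)*146 = -(63 + 1092)*146 = -1155*146 = -1*168630 = -168630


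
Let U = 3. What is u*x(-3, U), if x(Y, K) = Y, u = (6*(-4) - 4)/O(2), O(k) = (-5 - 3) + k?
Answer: -14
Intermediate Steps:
O(k) = -8 + k
u = 14/3 (u = (6*(-4) - 4)/(-8 + 2) = (-24 - 4)/(-6) = -28*(-1/6) = 14/3 ≈ 4.6667)
u*x(-3, U) = (14/3)*(-3) = -14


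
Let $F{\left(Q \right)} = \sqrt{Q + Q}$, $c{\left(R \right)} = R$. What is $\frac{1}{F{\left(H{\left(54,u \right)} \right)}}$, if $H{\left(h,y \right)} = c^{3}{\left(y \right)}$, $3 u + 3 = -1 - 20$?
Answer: $- \frac{i}{32} \approx - 0.03125 i$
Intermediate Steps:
$u = -8$ ($u = -1 + \frac{-1 - 20}{3} = -1 + \frac{1}{3} \left(-21\right) = -1 - 7 = -8$)
$H{\left(h,y \right)} = y^{3}$
$F{\left(Q \right)} = \sqrt{2} \sqrt{Q}$ ($F{\left(Q \right)} = \sqrt{2 Q} = \sqrt{2} \sqrt{Q}$)
$\frac{1}{F{\left(H{\left(54,u \right)} \right)}} = \frac{1}{\sqrt{2} \sqrt{\left(-8\right)^{3}}} = \frac{1}{\sqrt{2} \sqrt{-512}} = \frac{1}{\sqrt{2} \cdot 16 i \sqrt{2}} = \frac{1}{32 i} = - \frac{i}{32}$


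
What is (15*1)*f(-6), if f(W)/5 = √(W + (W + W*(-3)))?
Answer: 75*√6 ≈ 183.71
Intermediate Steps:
f(W) = 5*√(-W) (f(W) = 5*√(W + (W + W*(-3))) = 5*√(W + (W - 3*W)) = 5*√(W - 2*W) = 5*√(-W))
(15*1)*f(-6) = (15*1)*(5*√(-1*(-6))) = 15*(5*√6) = 75*√6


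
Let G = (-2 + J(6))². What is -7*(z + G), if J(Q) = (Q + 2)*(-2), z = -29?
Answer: -2065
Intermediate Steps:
J(Q) = -4 - 2*Q (J(Q) = (2 + Q)*(-2) = -4 - 2*Q)
G = 324 (G = (-2 + (-4 - 2*6))² = (-2 + (-4 - 12))² = (-2 - 16)² = (-18)² = 324)
-7*(z + G) = -7*(-29 + 324) = -7*295 = -2065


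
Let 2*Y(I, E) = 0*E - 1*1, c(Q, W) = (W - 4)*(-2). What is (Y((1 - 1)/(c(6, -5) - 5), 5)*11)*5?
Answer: -55/2 ≈ -27.500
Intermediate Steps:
c(Q, W) = 8 - 2*W (c(Q, W) = (-4 + W)*(-2) = 8 - 2*W)
Y(I, E) = -½ (Y(I, E) = (0*E - 1*1)/2 = (0 - 1)/2 = (½)*(-1) = -½)
(Y((1 - 1)/(c(6, -5) - 5), 5)*11)*5 = -½*11*5 = -11/2*5 = -55/2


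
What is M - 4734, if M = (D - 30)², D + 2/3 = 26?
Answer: -42410/9 ≈ -4712.2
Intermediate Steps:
D = 76/3 (D = -⅔ + 26 = 76/3 ≈ 25.333)
M = 196/9 (M = (76/3 - 30)² = (-14/3)² = 196/9 ≈ 21.778)
M - 4734 = 196/9 - 4734 = -42410/9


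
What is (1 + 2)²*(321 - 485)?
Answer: -1476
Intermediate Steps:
(1 + 2)²*(321 - 485) = 3²*(-164) = 9*(-164) = -1476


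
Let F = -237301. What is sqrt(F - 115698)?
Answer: I*sqrt(352999) ≈ 594.14*I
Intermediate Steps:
sqrt(F - 115698) = sqrt(-237301 - 115698) = sqrt(-352999) = I*sqrt(352999)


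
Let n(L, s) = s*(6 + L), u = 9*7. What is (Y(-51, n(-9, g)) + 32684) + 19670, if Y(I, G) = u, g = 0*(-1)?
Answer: 52417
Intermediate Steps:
u = 63
g = 0
Y(I, G) = 63
(Y(-51, n(-9, g)) + 32684) + 19670 = (63 + 32684) + 19670 = 32747 + 19670 = 52417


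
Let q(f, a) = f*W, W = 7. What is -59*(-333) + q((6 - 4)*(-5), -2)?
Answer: 19577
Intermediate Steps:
q(f, a) = 7*f (q(f, a) = f*7 = 7*f)
-59*(-333) + q((6 - 4)*(-5), -2) = -59*(-333) + 7*((6 - 4)*(-5)) = 19647 + 7*(2*(-5)) = 19647 + 7*(-10) = 19647 - 70 = 19577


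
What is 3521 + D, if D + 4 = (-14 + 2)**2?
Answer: 3661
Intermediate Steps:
D = 140 (D = -4 + (-14 + 2)**2 = -4 + (-12)**2 = -4 + 144 = 140)
3521 + D = 3521 + 140 = 3661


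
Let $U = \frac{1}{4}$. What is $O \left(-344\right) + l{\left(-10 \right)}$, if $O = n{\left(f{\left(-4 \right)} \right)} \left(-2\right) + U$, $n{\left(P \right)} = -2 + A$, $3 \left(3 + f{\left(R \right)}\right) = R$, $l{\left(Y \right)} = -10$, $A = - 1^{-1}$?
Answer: $-2160$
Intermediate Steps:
$A = -1$ ($A = \left(-1\right) 1 = -1$)
$f{\left(R \right)} = -3 + \frac{R}{3}$
$n{\left(P \right)} = -3$ ($n{\left(P \right)} = -2 - 1 = -3$)
$U = \frac{1}{4} \approx 0.25$
$O = \frac{25}{4}$ ($O = \left(-3\right) \left(-2\right) + \frac{1}{4} = 6 + \frac{1}{4} = \frac{25}{4} \approx 6.25$)
$O \left(-344\right) + l{\left(-10 \right)} = \frac{25}{4} \left(-344\right) - 10 = -2150 - 10 = -2160$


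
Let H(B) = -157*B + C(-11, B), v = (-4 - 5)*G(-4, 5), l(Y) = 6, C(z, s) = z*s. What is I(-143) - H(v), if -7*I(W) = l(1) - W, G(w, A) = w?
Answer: 42187/7 ≈ 6026.7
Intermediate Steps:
C(z, s) = s*z
v = 36 (v = (-4 - 5)*(-4) = -9*(-4) = 36)
H(B) = -168*B (H(B) = -157*B + B*(-11) = -157*B - 11*B = -168*B)
I(W) = -6/7 + W/7 (I(W) = -(6 - W)/7 = -6/7 + W/7)
I(-143) - H(v) = (-6/7 + (⅐)*(-143)) - (-168)*36 = (-6/7 - 143/7) - 1*(-6048) = -149/7 + 6048 = 42187/7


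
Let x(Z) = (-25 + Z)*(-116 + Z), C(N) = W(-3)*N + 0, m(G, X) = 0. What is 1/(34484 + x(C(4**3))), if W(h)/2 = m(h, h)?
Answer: 1/37384 ≈ 2.6749e-5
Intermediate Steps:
W(h) = 0 (W(h) = 2*0 = 0)
C(N) = 0 (C(N) = 0*N + 0 = 0 + 0 = 0)
x(Z) = (-116 + Z)*(-25 + Z)
1/(34484 + x(C(4**3))) = 1/(34484 + (2900 + 0**2 - 141*0)) = 1/(34484 + (2900 + 0 + 0)) = 1/(34484 + 2900) = 1/37384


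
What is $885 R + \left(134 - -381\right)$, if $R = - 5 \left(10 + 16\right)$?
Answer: $-114535$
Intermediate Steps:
$R = -130$ ($R = \left(-5\right) 26 = -130$)
$885 R + \left(134 - -381\right) = 885 \left(-130\right) + \left(134 - -381\right) = -115050 + \left(134 + 381\right) = -115050 + 515 = -114535$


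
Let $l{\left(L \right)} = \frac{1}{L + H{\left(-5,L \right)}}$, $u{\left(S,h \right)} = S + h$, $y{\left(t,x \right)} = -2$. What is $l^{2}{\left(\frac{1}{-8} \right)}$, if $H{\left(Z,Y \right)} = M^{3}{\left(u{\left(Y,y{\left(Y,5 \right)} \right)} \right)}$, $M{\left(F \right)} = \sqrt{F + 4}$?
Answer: $\frac{1024}{\left(4 - 15 \sqrt{30}\right)^{2}} \approx 0.16763$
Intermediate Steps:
$M{\left(F \right)} = \sqrt{4 + F}$
$H{\left(Z,Y \right)} = \left(2 + Y\right)^{\frac{3}{2}}$ ($H{\left(Z,Y \right)} = \left(\sqrt{4 + \left(Y - 2\right)}\right)^{3} = \left(\sqrt{4 + \left(-2 + Y\right)}\right)^{3} = \left(\sqrt{2 + Y}\right)^{3} = \left(2 + Y\right)^{\frac{3}{2}}$)
$l{\left(L \right)} = \frac{1}{L + \left(2 + L\right)^{\frac{3}{2}}}$
$l^{2}{\left(\frac{1}{-8} \right)} = \left(\frac{1}{\frac{1}{-8} + \left(2 + \frac{1}{-8}\right)^{\frac{3}{2}}}\right)^{2} = \left(\frac{1}{- \frac{1}{8} + \left(2 - \frac{1}{8}\right)^{\frac{3}{2}}}\right)^{2} = \left(\frac{1}{- \frac{1}{8} + \left(\frac{15}{8}\right)^{\frac{3}{2}}}\right)^{2} = \left(\frac{1}{- \frac{1}{8} + \frac{15 \sqrt{30}}{32}}\right)^{2} = \frac{1}{\left(- \frac{1}{8} + \frac{15 \sqrt{30}}{32}\right)^{2}}$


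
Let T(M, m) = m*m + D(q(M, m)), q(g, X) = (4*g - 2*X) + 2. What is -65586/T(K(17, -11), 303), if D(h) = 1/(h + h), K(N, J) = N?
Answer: -70308192/98419247 ≈ -0.71437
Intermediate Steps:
q(g, X) = 2 - 2*X + 4*g (q(g, X) = (-2*X + 4*g) + 2 = 2 - 2*X + 4*g)
D(h) = 1/(2*h)
T(M, m) = m² + 1/(2*(2 - 2*m + 4*M)) (T(M, m) = m*m + 1/(2*(2 - 2*m + 4*M)) = m² + 1/(2*(2 - 2*m + 4*M)))
-65586/T(K(17, -11), 303) = -65586/(303² + 1/(2*(2 - 2*303 + 4*17))) = -65586/(91809 + 1/(2*(2 - 606 + 68))) = -65586/(91809 + (½)/(-536)) = -65586/(91809 + (½)*(-1/536)) = -65586/(91809 - 1/1072) = -65586/98419247/1072 = -65586*1072/98419247 = -70308192/98419247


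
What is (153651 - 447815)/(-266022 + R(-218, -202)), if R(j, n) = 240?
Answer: 147082/132891 ≈ 1.1068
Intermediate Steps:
(153651 - 447815)/(-266022 + R(-218, -202)) = (153651 - 447815)/(-266022 + 240) = -294164/(-265782) = -294164*(-1/265782) = 147082/132891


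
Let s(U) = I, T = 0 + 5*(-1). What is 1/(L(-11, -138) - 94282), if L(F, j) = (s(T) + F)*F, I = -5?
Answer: -1/94106 ≈ -1.0626e-5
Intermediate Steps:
T = -5 (T = 0 - 5 = -5)
s(U) = -5
L(F, j) = F*(-5 + F) (L(F, j) = (-5 + F)*F = F*(-5 + F))
1/(L(-11, -138) - 94282) = 1/(-11*(-5 - 11) - 94282) = 1/(-11*(-16) - 94282) = 1/(176 - 94282) = 1/(-94106) = -1/94106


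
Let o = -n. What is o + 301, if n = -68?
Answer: 369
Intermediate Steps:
o = 68 (o = -1*(-68) = 68)
o + 301 = 68 + 301 = 369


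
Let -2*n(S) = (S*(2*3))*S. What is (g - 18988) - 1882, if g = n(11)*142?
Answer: -72416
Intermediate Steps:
n(S) = -3*S**2 (n(S) = -S*(2*3)*S/2 = -S*6*S/2 = -6*S*S/2 = -3*S**2)
g = -51546 (g = -3*11**2*142 = -3*121*142 = -363*142 = -51546)
(g - 18988) - 1882 = (-51546 - 18988) - 1882 = -70534 - 1882 = -72416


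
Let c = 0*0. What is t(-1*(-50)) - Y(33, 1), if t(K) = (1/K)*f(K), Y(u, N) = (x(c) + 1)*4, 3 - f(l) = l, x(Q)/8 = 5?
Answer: -8247/50 ≈ -164.94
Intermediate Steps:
c = 0
x(Q) = 40 (x(Q) = 8*5 = 40)
f(l) = 3 - l
Y(u, N) = 164 (Y(u, N) = (40 + 1)*4 = 41*4 = 164)
t(K) = (3 - K)/K (t(K) = (1/K)*(3 - K) = (3 - K)/K)
t(-1*(-50)) - Y(33, 1) = (3 - (-1)*(-50))/((-1*(-50))) - 1*164 = (3 - 1*50)/50 - 164 = (3 - 50)/50 - 164 = (1/50)*(-47) - 164 = -47/50 - 164 = -8247/50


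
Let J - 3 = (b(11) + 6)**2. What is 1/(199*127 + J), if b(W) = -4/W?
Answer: 121/3062240 ≈ 3.9514e-5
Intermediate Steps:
J = 4207/121 (J = 3 + (-4/11 + 6)**2 = 3 + (62/11)**2 = 3 + 3844/121 = 4207/121 ≈ 34.769)
1/(199*127 + J) = 1/(199*127 + 4207/121) = 1/(25273 + 4207/121) = 1/(3062240/121) = 121/3062240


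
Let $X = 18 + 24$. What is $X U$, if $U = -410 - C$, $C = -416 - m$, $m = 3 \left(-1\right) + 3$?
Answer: $252$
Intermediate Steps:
$m = 0$ ($m = -3 + 3 = 0$)
$C = -416$ ($C = -416 - 0 = -416 + 0 = -416$)
$U = 6$ ($U = -410 - -416 = -410 + 416 = 6$)
$X = 42$
$X U = 42 \cdot 6 = 252$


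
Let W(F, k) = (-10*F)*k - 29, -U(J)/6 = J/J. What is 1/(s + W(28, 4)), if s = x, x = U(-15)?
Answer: -1/1155 ≈ -0.00086580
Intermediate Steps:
U(J) = -6 (U(J) = -6*J/J = -6*1 = -6)
x = -6
s = -6
W(F, k) = -29 - 10*F*k (W(F, k) = -10*F*k - 29 = -29 - 10*F*k)
1/(s + W(28, 4)) = 1/(-6 + (-29 - 10*28*4)) = 1/(-6 + (-29 - 1120)) = 1/(-6 - 1149) = 1/(-1155) = -1/1155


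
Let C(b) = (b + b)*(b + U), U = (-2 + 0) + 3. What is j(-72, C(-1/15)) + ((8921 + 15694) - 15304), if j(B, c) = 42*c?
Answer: 697933/75 ≈ 9305.8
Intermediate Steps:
U = 1 (U = -2 + 3 = 1)
C(b) = 2*b*(1 + b) (C(b) = (b + b)*(b + 1) = (2*b)*(1 + b) = 2*b*(1 + b))
j(-72, C(-1/15)) + ((8921 + 15694) - 15304) = 42*(2*(-1/15)*(1 - 1/15)) + ((8921 + 15694) - 15304) = 42*(2*(-1*1/15)*(1 - 1*1/15)) + (24615 - 15304) = 42*(2*(-1/15)*(1 - 1/15)) + 9311 = 42*(2*(-1/15)*(14/15)) + 9311 = 42*(-28/225) + 9311 = -392/75 + 9311 = 697933/75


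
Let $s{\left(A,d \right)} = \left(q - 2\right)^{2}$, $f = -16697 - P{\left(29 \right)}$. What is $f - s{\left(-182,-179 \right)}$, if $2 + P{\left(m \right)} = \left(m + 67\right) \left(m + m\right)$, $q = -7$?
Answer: $-22344$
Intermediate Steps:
$P{\left(m \right)} = -2 + 2 m \left(67 + m\right)$ ($P{\left(m \right)} = -2 + \left(m + 67\right) \left(m + m\right) = -2 + \left(67 + m\right) 2 m = -2 + 2 m \left(67 + m\right)$)
$f = -22263$ ($f = -16697 - \left(-2 + 2 \cdot 29^{2} + 134 \cdot 29\right) = -16697 - \left(-2 + 2 \cdot 841 + 3886\right) = -16697 - \left(-2 + 1682 + 3886\right) = -16697 - 5566 = -22263$)
$s{\left(A,d \right)} = 81$ ($s{\left(A,d \right)} = \left(-7 - 2\right)^{2} = \left(-9\right)^{2} = 81$)
$f - s{\left(-182,-179 \right)} = -22263 - 81 = -22344$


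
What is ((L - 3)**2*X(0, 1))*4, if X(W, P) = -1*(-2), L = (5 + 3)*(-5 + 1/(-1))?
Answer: 20808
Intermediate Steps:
L = -48 (L = 8*(-5 - 1) = 8*(-6) = -48)
X(W, P) = 2
((L - 3)**2*X(0, 1))*4 = ((-48 - 3)**2*2)*4 = ((-51)**2*2)*4 = (2601*2)*4 = 5202*4 = 20808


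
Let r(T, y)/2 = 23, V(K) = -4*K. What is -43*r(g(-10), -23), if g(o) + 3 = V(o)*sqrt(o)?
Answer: -1978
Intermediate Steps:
g(o) = -3 - 4*o**(3/2) (g(o) = -3 + (-4*o)*sqrt(o) = -3 - 4*o**(3/2))
r(T, y) = 46 (r(T, y) = 2*23 = 46)
-43*r(g(-10), -23) = -43*46 = -1978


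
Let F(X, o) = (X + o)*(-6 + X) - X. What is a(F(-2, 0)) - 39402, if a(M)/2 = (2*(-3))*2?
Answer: -39426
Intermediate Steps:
F(X, o) = -X + (-6 + X)*(X + o) (F(X, o) = (-6 + X)*(X + o) - X = -X + (-6 + X)*(X + o))
a(M) = -24 (a(M) = 2*((2*(-3))*2) = 2*(-6*2) = 2*(-12) = -24)
a(F(-2, 0)) - 39402 = -24 - 39402 = -39426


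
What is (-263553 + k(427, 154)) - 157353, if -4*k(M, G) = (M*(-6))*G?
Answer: -322269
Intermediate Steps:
k(M, G) = 3*G*M/2 (k(M, G) = -M*(-6)*G/4 = -(-6*M)*G/4 = -(-3)*G*M/2 = 3*G*M/2)
(-263553 + k(427, 154)) - 157353 = (-263553 + (3/2)*154*427) - 157353 = (-263553 + 98637) - 157353 = -164916 - 157353 = -322269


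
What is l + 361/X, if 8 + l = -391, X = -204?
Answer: -81757/204 ≈ -400.77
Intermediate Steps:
l = -399 (l = -8 - 391 = -399)
l + 361/X = -399 + 361/(-204) = -399 + 361*(-1/204) = -399 - 361/204 = -81757/204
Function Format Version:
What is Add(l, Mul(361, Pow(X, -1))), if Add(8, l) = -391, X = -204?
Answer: Rational(-81757, 204) ≈ -400.77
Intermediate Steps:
l = -399 (l = Add(-8, -391) = -399)
Add(l, Mul(361, Pow(X, -1))) = Add(-399, Mul(361, Pow(-204, -1))) = Add(-399, Mul(361, Rational(-1, 204))) = Add(-399, Rational(-361, 204)) = Rational(-81757, 204)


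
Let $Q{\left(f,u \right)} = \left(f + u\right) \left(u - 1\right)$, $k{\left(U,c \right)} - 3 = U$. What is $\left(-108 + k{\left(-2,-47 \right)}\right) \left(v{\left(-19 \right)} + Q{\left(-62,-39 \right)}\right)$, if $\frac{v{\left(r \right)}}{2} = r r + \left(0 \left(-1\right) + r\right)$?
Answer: $-505468$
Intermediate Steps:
$k{\left(U,c \right)} = 3 + U$
$Q{\left(f,u \right)} = \left(-1 + u\right) \left(f + u\right)$ ($Q{\left(f,u \right)} = \left(f + u\right) \left(-1 + u\right) = \left(-1 + u\right) \left(f + u\right)$)
$v{\left(r \right)} = 2 r + 2 r^{2}$ ($v{\left(r \right)} = 2 \left(r r + \left(0 \left(-1\right) + r\right)\right) = 2 \left(r^{2} + \left(0 + r\right)\right) = 2 \left(r^{2} + r\right) = 2 \left(r + r^{2}\right) = 2 r + 2 r^{2}$)
$\left(-108 + k{\left(-2,-47 \right)}\right) \left(v{\left(-19 \right)} + Q{\left(-62,-39 \right)}\right) = \left(-108 + \left(3 - 2\right)\right) \left(2 \left(-19\right) \left(1 - 19\right) - \left(-2519 - 1521\right)\right) = \left(-108 + 1\right) \left(2 \left(-19\right) \left(-18\right) + \left(1521 + 62 + 39 + 2418\right)\right) = - 107 \left(684 + 4040\right) = \left(-107\right) 4724 = -505468$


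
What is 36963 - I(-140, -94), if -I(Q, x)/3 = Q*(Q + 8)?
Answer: 92403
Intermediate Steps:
I(Q, x) = -3*Q*(8 + Q) (I(Q, x) = -3*Q*(Q + 8) = -3*Q*(8 + Q))
36963 - I(-140, -94) = 36963 - (-3)*(-140)*(8 - 140) = 36963 - (-3)*(-140)*(-132) = 36963 - 1*(-55440) = 36963 + 55440 = 92403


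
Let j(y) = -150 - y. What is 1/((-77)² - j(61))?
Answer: 1/6140 ≈ 0.00016287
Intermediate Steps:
1/((-77)² - j(61)) = 1/((-77)² - (-150 - 1*61)) = 1/(5929 - (-150 - 61)) = 1/(5929 - 1*(-211)) = 1/(5929 + 211) = 1/6140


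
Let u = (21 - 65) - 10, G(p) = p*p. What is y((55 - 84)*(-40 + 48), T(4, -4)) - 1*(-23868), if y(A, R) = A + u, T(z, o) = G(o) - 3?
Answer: 23582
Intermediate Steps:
G(p) = p²
u = -54 (u = -44 - 10 = -54)
T(z, o) = -3 + o² (T(z, o) = o² - 3 = -3 + o²)
y(A, R) = -54 + A (y(A, R) = A - 54 = -54 + A)
y((55 - 84)*(-40 + 48), T(4, -4)) - 1*(-23868) = (-54 + (55 - 84)*(-40 + 48)) - 1*(-23868) = (-54 - 29*8) + 23868 = (-54 - 232) + 23868 = -286 + 23868 = 23582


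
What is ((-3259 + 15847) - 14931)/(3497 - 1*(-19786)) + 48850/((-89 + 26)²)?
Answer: 125341687/10267803 ≈ 12.207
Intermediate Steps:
((-3259 + 15847) - 14931)/(3497 - 1*(-19786)) + 48850/((-89 + 26)²) = (12588 - 14931)/(3497 + 19786) + 48850/((-63)²) = -2343/23283 + 48850/3969 = -2343*1/23283 + 48850*(1/3969) = -781/7761 + 48850/3969 = 125341687/10267803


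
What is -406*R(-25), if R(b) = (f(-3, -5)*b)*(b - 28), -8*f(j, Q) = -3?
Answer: -806925/4 ≈ -2.0173e+5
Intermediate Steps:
f(j, Q) = 3/8 (f(j, Q) = -⅛*(-3) = 3/8)
R(b) = 3*b*(-28 + b)/8 (R(b) = (3*b/8)*(b - 28) = (3*b/8)*(-28 + b) = 3*b*(-28 + b)/8)
-406*R(-25) = -609*(-25)*(-28 - 25)/4 = -609*(-25)*(-53)/4 = -406*3975/8 = -806925/4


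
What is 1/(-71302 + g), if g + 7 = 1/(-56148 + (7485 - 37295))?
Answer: -85958/6129579023 ≈ -1.4023e-5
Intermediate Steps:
g = -601707/85958 (g = -7 + 1/(-56148 + (7485 - 37295)) = -7 + 1/(-56148 - 29810) = -7 + 1/(-85958) = -7 - 1/85958 = -601707/85958 ≈ -7.0000)
1/(-71302 + g) = 1/(-71302 - 601707/85958) = 1/(-6129579023/85958) = -85958/6129579023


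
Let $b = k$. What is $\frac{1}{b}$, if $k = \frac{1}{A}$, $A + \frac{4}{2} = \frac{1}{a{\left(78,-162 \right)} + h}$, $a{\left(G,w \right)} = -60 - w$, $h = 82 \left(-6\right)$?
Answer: $- \frac{781}{390} \approx -2.0026$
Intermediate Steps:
$h = -492$
$A = - \frac{781}{390}$ ($A = -2 + \frac{1}{\left(-60 - -162\right) - 492} = -2 + \frac{1}{\left(-60 + 162\right) - 492} = -2 + \frac{1}{102 - 492} = -2 + \frac{1}{-390} = -2 - \frac{1}{390} = - \frac{781}{390} \approx -2.0026$)
$k = - \frac{390}{781}$ ($k = \frac{1}{- \frac{781}{390}} = - \frac{390}{781} \approx -0.49936$)
$b = - \frac{390}{781} \approx -0.49936$
$\frac{1}{b} = \frac{1}{- \frac{390}{781}} = - \frac{781}{390}$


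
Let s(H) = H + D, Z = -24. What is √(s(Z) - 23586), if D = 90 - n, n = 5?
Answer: 5*I*√941 ≈ 153.38*I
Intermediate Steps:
D = 85 (D = 90 - 1*5 = 90 - 5 = 85)
s(H) = 85 + H (s(H) = H + 85 = 85 + H)
√(s(Z) - 23586) = √((85 - 24) - 23586) = √(61 - 23586) = √(-23525) = 5*I*√941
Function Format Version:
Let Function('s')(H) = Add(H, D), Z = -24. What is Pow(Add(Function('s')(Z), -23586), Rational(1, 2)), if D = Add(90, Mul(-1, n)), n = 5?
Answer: Mul(5, I, Pow(941, Rational(1, 2))) ≈ Mul(153.38, I)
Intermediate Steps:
D = 85 (D = Add(90, Mul(-1, 5)) = Add(90, -5) = 85)
Function('s')(H) = Add(85, H) (Function('s')(H) = Add(H, 85) = Add(85, H))
Pow(Add(Function('s')(Z), -23586), Rational(1, 2)) = Pow(Add(Add(85, -24), -23586), Rational(1, 2)) = Pow(Add(61, -23586), Rational(1, 2)) = Pow(-23525, Rational(1, 2)) = Mul(5, I, Pow(941, Rational(1, 2)))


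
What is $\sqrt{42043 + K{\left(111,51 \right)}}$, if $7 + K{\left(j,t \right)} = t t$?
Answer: $\sqrt{44637} \approx 211.27$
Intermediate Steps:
$K{\left(j,t \right)} = -7 + t^{2}$ ($K{\left(j,t \right)} = -7 + t t = -7 + t^{2}$)
$\sqrt{42043 + K{\left(111,51 \right)}} = \sqrt{42043 - \left(7 - 51^{2}\right)} = \sqrt{42043 + \left(-7 + 2601\right)} = \sqrt{42043 + 2594} = \sqrt{44637}$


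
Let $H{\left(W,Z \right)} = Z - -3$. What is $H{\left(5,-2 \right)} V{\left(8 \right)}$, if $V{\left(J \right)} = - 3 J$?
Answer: $-24$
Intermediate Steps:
$H{\left(W,Z \right)} = 3 + Z$ ($H{\left(W,Z \right)} = Z + 3 = 3 + Z$)
$H{\left(5,-2 \right)} V{\left(8 \right)} = \left(3 - 2\right) \left(\left(-3\right) 8\right) = 1 \left(-24\right) = -24$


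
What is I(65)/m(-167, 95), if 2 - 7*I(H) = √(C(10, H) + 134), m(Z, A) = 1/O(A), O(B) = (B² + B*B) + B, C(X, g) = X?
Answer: -181450/7 ≈ -25921.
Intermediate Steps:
O(B) = B + 2*B² (O(B) = (B² + B²) + B = 2*B² + B = B + 2*B²)
m(Z, A) = 1/(A*(1 + 2*A))
I(H) = -10/7 (I(H) = 2/7 - √(10 + 134)/7 = 2/7 - √144/7 = 2/7 - ⅐*12 = 2/7 - 12/7 = -10/7)
I(65)/m(-167, 95) = -10/(7*(1/(95*(1 + 2*95)))) = -10/(7*(1/(95*(1 + 190)))) = -10/(7*((1/95)/191)) = -10/(7*((1/95)*(1/191))) = -10/(7*1/18145) = -10/7*18145 = -181450/7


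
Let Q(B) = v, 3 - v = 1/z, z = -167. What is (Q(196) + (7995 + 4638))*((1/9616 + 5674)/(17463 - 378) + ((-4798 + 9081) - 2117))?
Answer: 150207204473206657/5487264624 ≈ 2.7374e+7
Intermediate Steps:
v = 502/167 (v = 3 - 1/(-167) = 3 - 1*(-1/167) = 3 + 1/167 = 502/167 ≈ 3.0060)
Q(B) = 502/167
(Q(196) + (7995 + 4638))*((1/9616 + 5674)/(17463 - 378) + ((-4798 + 9081) - 2117)) = (502/167 + (7995 + 4638))*((1/9616 + 5674)/(17463 - 378) + ((-4798 + 9081) - 2117)) = (502/167 + 12633)*((1/9616 + 5674)/17085 + (4283 - 2117)) = 2110213*((54561185/9616)*(1/17085) + 2166)/167 = 2110213*(10912237/32857872 + 2166)/167 = (2110213/167)*(71181062989/32857872) = 150207204473206657/5487264624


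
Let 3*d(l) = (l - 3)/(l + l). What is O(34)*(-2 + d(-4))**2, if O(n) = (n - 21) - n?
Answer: -11767/192 ≈ -61.286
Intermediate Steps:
O(n) = -21 (O(n) = (-21 + n) - n = -21)
d(l) = (-3 + l)/(6*l) (d(l) = ((l - 3)/(l + l))/3 = ((-3 + l)/((2*l)))/3 = ((-3 + l)*(1/(2*l)))/3 = ((-3 + l)/(2*l))/3 = (-3 + l)/(6*l))
O(34)*(-2 + d(-4))**2 = -21*(-2 + (1/6)*(-3 - 4)/(-4))**2 = -21*(-2 + (1/6)*(-1/4)*(-7))**2 = -21*(-2 + 7/24)**2 = -21*(-41/24)**2 = -21*1681/576 = -11767/192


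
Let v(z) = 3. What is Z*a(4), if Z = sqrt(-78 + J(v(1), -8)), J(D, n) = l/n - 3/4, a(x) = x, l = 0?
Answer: 6*I*sqrt(35) ≈ 35.496*I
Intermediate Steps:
J(D, n) = -3/4 (J(D, n) = 0/n - 3/4 = 0 - 3*1/4 = 0 - 3/4 = -3/4)
Z = 3*I*sqrt(35)/2 (Z = sqrt(-78 - 3/4) = sqrt(-315/4) = 3*I*sqrt(35)/2 ≈ 8.8741*I)
Z*a(4) = (3*I*sqrt(35)/2)*4 = 6*I*sqrt(35)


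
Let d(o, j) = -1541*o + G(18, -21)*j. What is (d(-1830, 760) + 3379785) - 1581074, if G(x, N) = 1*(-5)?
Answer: 4614941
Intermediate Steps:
G(x, N) = -5
d(o, j) = -1541*o - 5*j
(d(-1830, 760) + 3379785) - 1581074 = ((-1541*(-1830) - 5*760) + 3379785) - 1581074 = ((2820030 - 3800) + 3379785) - 1581074 = (2816230 + 3379785) - 1581074 = 6196015 - 1581074 = 4614941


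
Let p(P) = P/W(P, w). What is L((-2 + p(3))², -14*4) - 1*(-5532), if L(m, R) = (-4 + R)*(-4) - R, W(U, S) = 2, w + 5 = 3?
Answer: 5828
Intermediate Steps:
w = -2 (w = -5 + 3 = -2)
p(P) = P/2
L(m, R) = 16 - 5*R (L(m, R) = (16 - 4*R) - R = 16 - 5*R)
L((-2 + p(3))², -14*4) - 1*(-5532) = (16 - (-70)*4) - 1*(-5532) = (16 - 5*(-56)) + 5532 = (16 + 280) + 5532 = 296 + 5532 = 5828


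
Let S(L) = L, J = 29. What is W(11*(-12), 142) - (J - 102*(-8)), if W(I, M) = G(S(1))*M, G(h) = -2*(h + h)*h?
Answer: -1413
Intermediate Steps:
G(h) = -4*h**2 (G(h) = -2*2*h*h = -4*h**2)
W(I, M) = -4*M (W(I, M) = (-4*1**2)*M = (-4*1)*M = -4*M)
W(11*(-12), 142) - (J - 102*(-8)) = -4*142 - (29 - 102*(-8)) = -568 - (29 + 816) = -568 - 1*845 = -568 - 845 = -1413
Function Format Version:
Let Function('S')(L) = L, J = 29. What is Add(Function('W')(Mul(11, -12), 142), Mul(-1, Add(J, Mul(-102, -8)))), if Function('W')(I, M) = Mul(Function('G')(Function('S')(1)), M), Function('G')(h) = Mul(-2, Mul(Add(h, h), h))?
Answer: -1413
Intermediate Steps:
Function('G')(h) = Mul(-4, Pow(h, 2)) (Function('G')(h) = Mul(-2, Mul(Mul(2, h), h)) = Mul(-2, Mul(2, Pow(h, 2))) = Mul(-4, Pow(h, 2)))
Function('W')(I, M) = Mul(-4, M) (Function('W')(I, M) = Mul(Mul(-4, Pow(1, 2)), M) = Mul(Mul(-4, 1), M) = Mul(-4, M))
Add(Function('W')(Mul(11, -12), 142), Mul(-1, Add(J, Mul(-102, -8)))) = Add(Mul(-4, 142), Mul(-1, Add(29, Mul(-102, -8)))) = Add(-568, Mul(-1, Add(29, 816))) = Add(-568, Mul(-1, 845)) = Add(-568, -845) = -1413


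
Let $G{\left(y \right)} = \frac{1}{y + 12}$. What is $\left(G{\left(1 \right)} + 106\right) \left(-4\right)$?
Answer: $- \frac{5516}{13} \approx -424.31$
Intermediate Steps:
$G{\left(y \right)} = \frac{1}{12 + y}$
$\left(G{\left(1 \right)} + 106\right) \left(-4\right) = \left(\frac{1}{12 + 1} + 106\right) \left(-4\right) = \left(\frac{1}{13} + 106\right) \left(-4\right) = \frac{1379}{13} \left(-4\right) = - \frac{5516}{13}$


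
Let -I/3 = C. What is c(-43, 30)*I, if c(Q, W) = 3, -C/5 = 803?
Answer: 36135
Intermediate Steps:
C = -4015 (C = -5*803 = -4015)
I = 12045 (I = -3*(-4015) = 12045)
c(-43, 30)*I = 3*12045 = 36135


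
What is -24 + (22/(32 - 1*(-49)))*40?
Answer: -1064/81 ≈ -13.136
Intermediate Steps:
-24 + (22/(32 - 1*(-49)))*40 = -24 + (22/(32 + 49))*40 = -24 + (22/81)*40 = -24 + 880/81 = -1064/81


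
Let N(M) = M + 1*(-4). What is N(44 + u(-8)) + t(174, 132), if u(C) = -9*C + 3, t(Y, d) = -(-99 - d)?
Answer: 346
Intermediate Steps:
t(Y, d) = 99 + d
u(C) = 3 - 9*C
N(M) = -4 + M (N(M) = M - 4 = -4 + M)
N(44 + u(-8)) + t(174, 132) = (-4 + (44 + (3 - 9*(-8)))) + (99 + 132) = (-4 + (44 + (3 + 72))) + 231 = (-4 + (44 + 75)) + 231 = (-4 + 119) + 231 = 115 + 231 = 346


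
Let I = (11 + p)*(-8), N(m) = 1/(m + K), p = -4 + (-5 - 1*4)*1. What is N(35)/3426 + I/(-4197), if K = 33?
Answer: -413699/108640744 ≈ -0.0038080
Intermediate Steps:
p = -13 (p = -4 + (-5 - 4)*1 = -4 - 9*1 = -4 - 9 = -13)
N(m) = 1/(33 + m) (N(m) = 1/(m + 33) = 1/(33 + m))
I = 16 (I = (11 - 13)*(-8) = -2*(-8) = 16)
N(35)/3426 + I/(-4197) = 1/((33 + 35)*3426) + 16/(-4197) = (1/3426)/68 + 16*(-1/4197) = (1/68)*(1/3426) - 16/4197 = 1/232968 - 16/4197 = -413699/108640744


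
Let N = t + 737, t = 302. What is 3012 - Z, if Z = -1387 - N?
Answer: 5438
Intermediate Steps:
N = 1039 (N = 302 + 737 = 1039)
Z = -2426 (Z = -1387 - 1*1039 = -1387 - 1039 = -2426)
3012 - Z = 3012 - 1*(-2426) = 3012 + 2426 = 5438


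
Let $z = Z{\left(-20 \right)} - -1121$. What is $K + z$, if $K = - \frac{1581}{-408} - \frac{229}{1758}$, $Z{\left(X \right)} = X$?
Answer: $\frac{7768565}{7032} \approx 1104.7$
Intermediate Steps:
$K = \frac{26333}{7032}$ ($K = \left(-1581\right) \left(- \frac{1}{408}\right) - \frac{229}{1758} = \frac{31}{8} - \frac{229}{1758} = \frac{26333}{7032} \approx 3.7447$)
$z = 1101$ ($z = -20 - -1121 = -20 + 1121 = 1101$)
$K + z = \frac{26333}{7032} + 1101 = \frac{7768565}{7032}$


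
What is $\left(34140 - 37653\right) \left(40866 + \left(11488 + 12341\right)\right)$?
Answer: $-227273535$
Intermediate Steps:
$\left(34140 - 37653\right) \left(40866 + \left(11488 + 12341\right)\right) = - 3513 \left(40866 + 23829\right) = \left(-3513\right) 64695 = -227273535$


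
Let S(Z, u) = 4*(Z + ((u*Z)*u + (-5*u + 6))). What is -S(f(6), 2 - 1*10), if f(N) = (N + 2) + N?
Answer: -3824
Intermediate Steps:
f(N) = 2 + 2*N (f(N) = (2 + N) + N = 2 + 2*N)
S(Z, u) = 24 - 20*u + 4*Z + 4*Z*u**2 (S(Z, u) = 4*(Z + ((Z*u)*u + (6 - 5*u))) = 4*(Z + (Z*u**2 + (6 - 5*u))) = 4*(Z + (6 - 5*u + Z*u**2)) = 4*(6 + Z - 5*u + Z*u**2) = 24 - 20*u + 4*Z + 4*Z*u**2)
-S(f(6), 2 - 1*10) = -(24 - 20*(2 - 1*10) + 4*(2 + 2*6) + 4*(2 + 2*6)*(2 - 1*10)**2) = -(24 - 20*(2 - 10) + 4*(2 + 12) + 4*(2 + 12)*(2 - 10)**2) = -(24 - 20*(-8) + 4*14 + 4*14*(-8)**2) = -(24 + 160 + 56 + 4*14*64) = -(24 + 160 + 56 + 3584) = -1*3824 = -3824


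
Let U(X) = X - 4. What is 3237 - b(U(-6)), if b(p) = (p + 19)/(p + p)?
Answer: 64749/20 ≈ 3237.4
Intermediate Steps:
U(X) = -4 + X
b(p) = (19 + p)/(2*p) (b(p) = (19 + p)/((2*p)) = (19 + p)*(1/(2*p)) = (19 + p)/(2*p))
3237 - b(U(-6)) = 3237 - (19 + (-4 - 6))/(2*(-4 - 6)) = 3237 - (19 - 10)/(2*(-10)) = 3237 - (-1)*9/(2*10) = 3237 - 1*(-9/20) = 3237 + 9/20 = 64749/20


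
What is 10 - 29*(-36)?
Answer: 1054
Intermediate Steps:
10 - 29*(-36) = 10 + 1044 = 1054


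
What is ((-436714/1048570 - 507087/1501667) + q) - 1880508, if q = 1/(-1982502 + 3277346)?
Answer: -1917051931548415897943761/1019432601576662180 ≈ -1.8805e+6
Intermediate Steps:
q = 1/1294844 ≈ 7.7229e-7
((-436714/1048570 - 507087/1501667) + q) - 1880508 = ((-436714/1048570 - 507087/1501667) + 1/1294844) - 1880508 = ((-436714*1/1048570 - 507087*1/1501667) + 1/1294844) - 1880508 = ((-218357/524285 - 507087/1501667) + 1/1294844) - 1880508 = (-593757608914/787301483095 + 1/1294844) - 1880508 = -768822690055156321/1019432601576662180 - 1880508 = -1917051931548415897943761/1019432601576662180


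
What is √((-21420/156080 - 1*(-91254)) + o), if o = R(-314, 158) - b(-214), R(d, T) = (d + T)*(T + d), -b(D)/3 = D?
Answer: 3*√194461182119/3902 ≈ 339.04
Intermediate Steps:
b(D) = -3*D
R(d, T) = (T + d)² (R(d, T) = (T + d)*(T + d) = (T + d)²)
o = 23694 (o = (158 - 314)² - (-3)*(-214) = (-156)² - 1*642 = 24336 - 642 = 23694)
√((-21420/156080 - 1*(-91254)) + o) = √((-21420/156080 - 1*(-91254)) + 23694) = √((-21420*1/156080 + 91254) + 23694) = √((-1071/7804 + 91254) + 23694) = √(712145145/7804 + 23694) = √(897053121/7804) = 3*√194461182119/3902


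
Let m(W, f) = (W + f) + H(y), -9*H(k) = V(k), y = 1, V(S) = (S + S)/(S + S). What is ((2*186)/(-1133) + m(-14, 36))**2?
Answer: 48335341609/103978809 ≈ 464.86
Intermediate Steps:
V(S) = 1 (V(S) = (2*S)/((2*S)) = (2*S)*(1/(2*S)) = 1)
H(k) = -1/9 (H(k) = -1/9*1 = -1/9)
m(W, f) = -1/9 + W + f (m(W, f) = (W + f) - 1/9 = -1/9 + W + f)
((2*186)/(-1133) + m(-14, 36))**2 = ((2*186)/(-1133) + (-1/9 - 14 + 36))**2 = (372*(-1/1133) + 197/9)**2 = (-372/1133 + 197/9)**2 = (219853/10197)**2 = 48335341609/103978809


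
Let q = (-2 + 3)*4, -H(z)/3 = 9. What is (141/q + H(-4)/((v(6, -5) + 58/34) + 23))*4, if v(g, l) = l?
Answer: 45399/335 ≈ 135.52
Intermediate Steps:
H(z) = -27 (H(z) = -3*9 = -27)
q = 4 (q = 1*4 = 4)
(141/q + H(-4)/((v(6, -5) + 58/34) + 23))*4 = (141/4 - 27/((-5 + 58/34) + 23))*4 = (141*(1/4) - 27/((-5 + 58*(1/34)) + 23))*4 = (141/4 - 27/((-5 + 29/17) + 23))*4 = (141/4 - 27/(-56/17 + 23))*4 = (141/4 - 27/335/17)*4 = (141/4 - 27*17/335)*4 = (141/4 - 459/335)*4 = (45399/1340)*4 = 45399/335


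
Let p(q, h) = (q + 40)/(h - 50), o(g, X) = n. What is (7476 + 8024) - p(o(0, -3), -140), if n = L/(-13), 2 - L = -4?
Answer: 19142757/1235 ≈ 15500.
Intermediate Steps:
L = 6 (L = 2 - 1*(-4) = 2 + 4 = 6)
n = -6/13 (n = 6/(-13) = 6*(-1/13) = -6/13 ≈ -0.46154)
o(g, X) = -6/13
p(q, h) = (40 + q)/(-50 + h)
(7476 + 8024) - p(o(0, -3), -140) = (7476 + 8024) - (40 - 6/13)/(-50 - 140) = 15500 - 514/((-190)*13) = 15500 - (-1)*514/(190*13) = 15500 - 1*(-257/1235) = 15500 + 257/1235 = 19142757/1235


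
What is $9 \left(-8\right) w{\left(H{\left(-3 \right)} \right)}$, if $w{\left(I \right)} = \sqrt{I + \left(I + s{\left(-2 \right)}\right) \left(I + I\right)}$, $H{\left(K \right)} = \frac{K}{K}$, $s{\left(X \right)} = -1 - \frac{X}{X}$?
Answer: $- 72 i \approx - 72.0 i$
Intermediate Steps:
$s{\left(X \right)} = -2$ ($s{\left(X \right)} = -1 - 1 = -2$)
$H{\left(K \right)} = 1$
$w{\left(I \right)} = \sqrt{I + 2 I \left(-2 + I\right)}$ ($w{\left(I \right)} = \sqrt{I + \left(I - 2\right) \left(I + I\right)} = \sqrt{I + \left(-2 + I\right) 2 I} = \sqrt{I + 2 I \left(-2 + I\right)}$)
$9 \left(-8\right) w{\left(H{\left(-3 \right)} \right)} = 9 \left(-8\right) \sqrt{1 \left(-3 + 2 \cdot 1\right)} = - 72 \sqrt{1 \left(-3 + 2\right)} = - 72 \sqrt{1 \left(-1\right)} = - 72 \sqrt{-1} = - 72 i$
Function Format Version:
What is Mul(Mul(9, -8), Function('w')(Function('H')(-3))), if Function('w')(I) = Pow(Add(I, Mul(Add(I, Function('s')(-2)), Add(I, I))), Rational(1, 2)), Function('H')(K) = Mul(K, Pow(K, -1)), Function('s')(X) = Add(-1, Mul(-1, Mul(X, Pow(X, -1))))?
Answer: Mul(-72, I) ≈ Mul(-72.000, I)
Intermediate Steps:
Function('s')(X) = -2 (Function('s')(X) = Add(-1, Mul(-1, 1)) = Add(-1, -1) = -2)
Function('H')(K) = 1
Function('w')(I) = Pow(Add(I, Mul(2, I, Add(-2, I))), Rational(1, 2)) (Function('w')(I) = Pow(Add(I, Mul(Add(I, -2), Add(I, I))), Rational(1, 2)) = Pow(Add(I, Mul(Add(-2, I), Mul(2, I))), Rational(1, 2)) = Pow(Add(I, Mul(2, I, Add(-2, I))), Rational(1, 2)))
Mul(Mul(9, -8), Function('w')(Function('H')(-3))) = Mul(Mul(9, -8), Pow(Mul(1, Add(-3, Mul(2, 1))), Rational(1, 2))) = Mul(-72, Pow(Mul(1, Add(-3, 2)), Rational(1, 2))) = Mul(-72, Pow(Mul(1, -1), Rational(1, 2))) = Mul(-72, Pow(-1, Rational(1, 2))) = Mul(-72, I)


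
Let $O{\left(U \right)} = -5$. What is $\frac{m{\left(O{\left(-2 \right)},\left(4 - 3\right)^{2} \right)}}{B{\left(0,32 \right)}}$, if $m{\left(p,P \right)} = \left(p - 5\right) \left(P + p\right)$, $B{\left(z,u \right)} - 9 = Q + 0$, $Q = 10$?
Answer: $\frac{40}{19} \approx 2.1053$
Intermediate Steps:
$B{\left(z,u \right)} = 19$ ($B{\left(z,u \right)} = 9 + \left(10 + 0\right) = 9 + 10 = 19$)
$m{\left(p,P \right)} = \left(-5 + p\right) \left(P + p\right)$
$\frac{m{\left(O{\left(-2 \right)},\left(4 - 3\right)^{2} \right)}}{B{\left(0,32 \right)}} = \frac{\left(-5\right)^{2} - 5 \left(4 - 3\right)^{2} - -25 + \left(4 - 3\right)^{2} \left(-5\right)}{19} = \left(25 - 5 \cdot 1^{2} + 25 + 1^{2} \left(-5\right)\right) \frac{1}{19} = \left(25 - 5 + 25 + 1 \left(-5\right)\right) \frac{1}{19} = \left(25 - 5 + 25 - 5\right) \frac{1}{19} = 40 \cdot \frac{1}{19} = \frac{40}{19}$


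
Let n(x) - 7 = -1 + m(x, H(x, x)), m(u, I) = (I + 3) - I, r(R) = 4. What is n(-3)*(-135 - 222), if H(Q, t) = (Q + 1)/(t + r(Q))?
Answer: -3213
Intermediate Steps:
H(Q, t) = (1 + Q)/(4 + t) (H(Q, t) = (Q + 1)/(t + 4) = (1 + Q)/(4 + t))
m(u, I) = 3 (m(u, I) = (3 + I) - I = 3)
n(x) = 9 (n(x) = 7 + (-1 + 3) = 7 + 2 = 9)
n(-3)*(-135 - 222) = 9*(-135 - 222) = 9*(-357) = -3213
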